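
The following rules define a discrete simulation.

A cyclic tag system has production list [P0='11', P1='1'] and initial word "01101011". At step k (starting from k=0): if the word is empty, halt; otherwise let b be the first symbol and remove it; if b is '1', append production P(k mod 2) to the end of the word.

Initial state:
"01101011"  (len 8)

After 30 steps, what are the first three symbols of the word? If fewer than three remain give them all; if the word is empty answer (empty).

111

k=0  "01101011"  (len 8)
k=1  "1101011"  (len 7)
k=2  "1010111"  (len 7)
k=3  "01011111"  (len 8)
k=4  "1011111"  (len 7)
k=5  "01111111"  (len 8)
k=6  "1111111"  (len 7)
k=7  "11111111"  (len 8)
k=8  "11111111"  (len 8)
k=9  "111111111"  (len 9)
k=10  "111111111"  (len 9)
k=11  "1111111111"  (len 10)
k=12  "1111111111"  (len 10)
k=13  "11111111111"  (len 11)
k=14  "11111111111"  (len 11)
k=15  "111111111111"  (len 12)
k=16  "111111111111"  (len 12)
k=17  "1111111111111"  (len 13)
k=18  "1111111111111"  (len 13)
k=19  "11111111111111"  (len 14)
k=20  "11111111111111"  (len 14)
k=21  "111111111111111"  (len 15)
k=22  "111111111111111"  (len 15)
k=23  "1111111111111111"  (len 16)
k=24  "1111111111111111"  (len 16)
k=25  "11111111111111111"  (len 17)
k=26  "11111111111111111"  (len 17)
k=27  "111111111111111111"  (len 18)
k=28  "111111111111111111"  (len 18)
k=29  "1111111111111111111"  (len 19)
k=30  "1111111111111111111"  (len 19)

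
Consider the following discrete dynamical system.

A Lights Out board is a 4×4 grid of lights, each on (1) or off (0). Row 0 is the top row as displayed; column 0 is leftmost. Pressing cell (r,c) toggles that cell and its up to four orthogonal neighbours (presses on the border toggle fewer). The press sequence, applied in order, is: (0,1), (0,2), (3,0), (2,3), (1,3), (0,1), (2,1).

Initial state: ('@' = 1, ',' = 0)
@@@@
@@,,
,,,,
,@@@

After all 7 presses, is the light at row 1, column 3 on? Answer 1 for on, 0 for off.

t=0: @@@@
@@,,
,,,,
,@@@
t=1: ,,,@
@,,,
,,,,
,@@@
t=2: ,@@,
@,@,
,,,,
,@@@
t=3: ,@@,
@,@,
@,,,
@,@@
t=4: ,@@,
@,@@
@,@@
@,@,
t=5: ,@@@
@,,,
@,@,
@,@,
t=6: @,,@
@@,,
@,@,
@,@,
t=7: @,,@
@,,,
,@,,
@@@,

0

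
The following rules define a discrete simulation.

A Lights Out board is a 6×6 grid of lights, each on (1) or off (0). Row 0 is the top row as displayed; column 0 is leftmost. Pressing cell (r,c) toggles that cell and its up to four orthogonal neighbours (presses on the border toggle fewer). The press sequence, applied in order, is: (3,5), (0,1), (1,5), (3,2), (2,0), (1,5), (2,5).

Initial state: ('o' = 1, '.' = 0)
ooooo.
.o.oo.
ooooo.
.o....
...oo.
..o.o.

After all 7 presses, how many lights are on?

k=0  ooooo.
.o.oo.
ooooo.
.o....
...oo.
..o.o.
k=1  ooooo.
.o.oo.
oooooo
.o..oo
...ooo
..o.o.
k=2  ...oo.
...oo.
oooooo
.o..oo
...ooo
..o.o.
k=3  ...ooo
...o.o
ooooo.
.o..oo
...ooo
..o.o.
k=4  ...ooo
...o.o
oo.oo.
..oooo
..oooo
..o.o.
k=5  ...ooo
o..o.o
...oo.
o.oooo
..oooo
..o.o.
k=6  ...oo.
o..oo.
...ooo
o.oooo
..oooo
..o.o.
k=7  ...oo.
o..ooo
...o..
o.ooo.
..oooo
..o.o.

17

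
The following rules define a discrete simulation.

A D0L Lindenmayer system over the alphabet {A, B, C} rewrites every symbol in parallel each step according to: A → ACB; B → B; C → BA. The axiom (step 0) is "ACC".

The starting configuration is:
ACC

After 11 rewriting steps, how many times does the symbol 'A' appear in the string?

k=0  ACC
k=1  ACBBABA
k=2  ACBBABBACBBACB
k=3  ACBBABBACBBBACBBABBACBBAB
k=4  ACBBABBACBBBACBBABBBACBBABBACBBBACBBABBACBB
k=5  ACBBABBACBBBACBBABBBACBBABBACBBBBACBBABBACBBBACBBABBBACBBABBACBBBACBBABB
k=6  ACBBABBACBBBACBBABBBACBBABBACBBBBACBBABBACBBBACBBABBBBACBBABBACBBBACBBABBBACBBABBACBBBBACBBABBACBBBACBBABBBACBBABBACBBB
k=7  ACBBABBACBBBACBBABBBACBBABBACBBBBACBBABBACBBBACBBABBBBACBB…ABBBBACBBABBACBBBACBBABBBACBBABBACBBBBACBBABBACBBBACBBABBB  (len 195)
k=8  ACBBABBACBBBACBBABBBACBBABBACBBBBACBBABBACBBBACBBABBBBACBB…BBBBACBBABBACBBBACBBABBBBACBBABBACBBBACBBABBBACBBABBACBBBB  (len 318)
k=9  ACBBABBACBBBACBBABBBACBBABBACBBBBACBBABBACBBBACBBABBBBACBB…BBBBACBBABBACBBBACBBABBBACBBABBACBBBBACBBABBACBBBACBBABBBB  (len 517)
k=10  ACBBABBACBBBACBBABBBACBBABBACBBBBACBBABBACBBBACBBABBBBACBB…BBBACBBABBACBBBACBBABBBBACBBABBACBBBACBBABBBACBBABBACBBBBB  (len 839)
k=11  ACBBABBACBBBACBBABBBACBBABBACBBBBACBBABBACBBBACBBABBBBACBB…BBBACBBABBACBBBACBBABBBACBBABBACBBBBACBBABBACBBBACBBABBBBB  (len 1360)

322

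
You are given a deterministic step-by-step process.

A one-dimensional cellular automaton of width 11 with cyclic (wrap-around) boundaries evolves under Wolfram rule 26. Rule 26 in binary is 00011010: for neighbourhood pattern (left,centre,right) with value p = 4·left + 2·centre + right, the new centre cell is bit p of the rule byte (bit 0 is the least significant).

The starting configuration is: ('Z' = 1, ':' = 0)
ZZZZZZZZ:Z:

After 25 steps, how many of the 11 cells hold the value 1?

1

0) ZZZZZZZZ:Z:
1) Z::::::::::
2) :Z::::::::Z
3) ::Z::::::Z:
4) :Z:Z::::Z:Z
5) ::::Z::Z:::
6) :::Z:ZZ:Z::
7) ::Z::Z:::Z:
8) :Z:ZZ:Z:Z:Z
9) :::Z:::::::
10) ::Z:Z::::::
11) :Z:::Z:::::
12) Z:Z:Z:Z::::
13) :::::::Z::Z
14) Z:::::Z:ZZ:
15) :Z:::Z::Z::
16) Z:Z:Z:ZZ:Z:
17) ::::::Z::::
18) :::::Z:Z:::
19) ::::Z:::Z::
20) :::Z:Z:Z:Z:
21) ::Z:::::::Z
22) ZZ:Z:::::Z:
23) Z:::Z:::Z::
24) :Z:Z:Z:Z:ZZ
25) :::::::::Z:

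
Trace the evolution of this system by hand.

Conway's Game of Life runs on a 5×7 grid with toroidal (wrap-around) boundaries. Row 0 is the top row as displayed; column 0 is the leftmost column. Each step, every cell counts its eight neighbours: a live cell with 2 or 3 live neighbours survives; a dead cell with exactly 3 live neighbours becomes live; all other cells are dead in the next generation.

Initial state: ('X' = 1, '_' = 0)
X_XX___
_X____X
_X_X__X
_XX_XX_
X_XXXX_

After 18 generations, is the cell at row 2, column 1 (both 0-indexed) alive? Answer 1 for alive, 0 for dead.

k=0  X_XX___
_X____X
_X_X__X
_XX_XX_
X_XXXX_
k=1  X____X_
_X_X__X
_X_XX_X
_______
X____X_
k=2  XX__XX_
_X_X__X
___XXX_
X___XXX
_______
k=3  XXX_XXX
_X_X__X
__XX___
___X__X
_X_____
k=4  ___XXXX
______X
X__XX__
___X___
_X_XX__
k=5  X_XX__X
X_____X
___XX__
_______
_______
k=6  XX____X
XXX_XXX
_______
_______
_______
k=7  __X____
__X__X_
XX___XX
_______
X______
k=8  _X_____
X_X__X_
XX___XX
_X_____
_______
k=9  _X_____
__X__X_
__X__X_
_X____X
_______
k=10  _______
_XX____
_XX__XX
_______
X______
k=11  _X_____
XXX____
XXX____
XX____X
_______
k=12  XXX____
_______
_______
__X___X
_X_____
k=13  XXX____
_X_____
_______
_______
_______
k=14  XXX____
XXX____
_______
_______
_X_____
k=15  _______
X_X____
_X_____
_______
XXX____
k=16  X_X____
_X_____
_X_____
X_X____
_X_____
k=17  X_X____
XXX____
XXX____
X_X____
X_X____
k=18  X_XX__X
___X__X
___X__X
X_XX__X
X_XX__X

0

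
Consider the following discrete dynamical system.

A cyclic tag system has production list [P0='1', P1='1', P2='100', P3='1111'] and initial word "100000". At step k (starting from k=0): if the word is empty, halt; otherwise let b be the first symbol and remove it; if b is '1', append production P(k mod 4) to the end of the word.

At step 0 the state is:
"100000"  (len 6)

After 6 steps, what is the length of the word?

1

gen 0: "100000"  (len 6)
gen 1: "000001"  (len 6)
gen 2: "00001"  (len 5)
gen 3: "0001"  (len 4)
gen 4: "001"  (len 3)
gen 5: "01"  (len 2)
gen 6: "1"  (len 1)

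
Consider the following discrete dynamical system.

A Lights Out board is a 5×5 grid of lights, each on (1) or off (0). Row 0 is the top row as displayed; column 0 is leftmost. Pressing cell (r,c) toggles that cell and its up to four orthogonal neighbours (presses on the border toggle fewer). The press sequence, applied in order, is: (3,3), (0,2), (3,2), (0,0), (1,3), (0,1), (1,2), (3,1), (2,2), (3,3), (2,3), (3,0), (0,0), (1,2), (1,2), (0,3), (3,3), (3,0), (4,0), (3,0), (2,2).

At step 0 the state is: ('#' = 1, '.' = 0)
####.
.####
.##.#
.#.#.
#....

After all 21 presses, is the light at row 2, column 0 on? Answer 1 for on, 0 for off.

1

0) ####.
.####
.##.#
.#.#.
#....
1) ####.
.####
.####
.##.#
#..#.
2) #....
.#.##
.####
.##.#
#..#.
3) #....
.#.##
.#.##
...##
#.##.
4) .#...
##.##
.#.##
...##
#.##.
5) .#.#.
###..
.#..#
...##
#.##.
6) #.##.
#.#..
.#..#
...##
#.##.
7) #..#.
##.#.
.##.#
...##
#.##.
8) #..#.
##.#.
..#.#
#####
####.
9) #..#.
####.
.#.##
##.##
####.
10) #..#.
####.
.#..#
###..
###..
11) #..#.
###..
.###.
####.
###..
12) #..#.
###..
####.
..##.
.##..
13) .#.#.
.##..
####.
..##.
.##..
14) .###.
...#.
##.#.
..##.
.##..
15) .#.#.
.##..
####.
..##.
.##..
16) .##.#
.###.
####.
..##.
.##..
17) .##.#
.###.
###..
....#
.###.
18) .##.#
.###.
.##..
##..#
####.
19) .##.#
.###.
.##..
.#..#
..##.
20) .##.#
.###.
###..
#...#
#.##.
21) .##.#
.#.#.
#..#.
#.#.#
#.##.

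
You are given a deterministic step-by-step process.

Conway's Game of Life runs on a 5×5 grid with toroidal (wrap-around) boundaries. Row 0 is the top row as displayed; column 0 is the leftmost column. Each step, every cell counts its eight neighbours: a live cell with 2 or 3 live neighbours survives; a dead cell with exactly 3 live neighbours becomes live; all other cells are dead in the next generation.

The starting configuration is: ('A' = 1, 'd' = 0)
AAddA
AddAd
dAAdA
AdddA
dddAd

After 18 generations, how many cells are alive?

6

t=0: AAddA
AddAd
dAAdA
AdddA
dddAd
t=1: AAAAd
dddAd
dAAdd
AAAdA
dAdAd
t=2: AAdAd
AddAA
ddddA
ddddA
ddddd
t=3: AAAAd
dAAAd
ddddd
ddddd
AdddA
t=4: ddddd
AddAA
ddAdd
ddddd
AdAAA
t=5: dAAdd
dddAA
dddAA
dAAdA
dddAA
t=6: AdAdd
AdddA
ddddd
ddAdd
ddddA
t=7: AAdAd
AAddA
ddddd
ddddd
dAdAd
t=8: dddAd
dAAdA
Adddd
ddddd
AAddA
t=9: dddAd
AAAAA
AAddd
dAddA
AdddA
t=10: ddddd
dddAd
ddddd
dAddA
AddAA
t=11: dddAd
ddddd
ddddd
dddAA
AddAA
t=12: dddAd
ddddd
ddddd
AddAd
AdAdd
t=13: ddddd
ddddd
ddddd
dAddA
dAAAd
t=14: ddAdd
ddddd
ddddd
AAdAd
AAAAd
t=15: ddAAd
ddddd
ddddd
AddAd
AddAd
t=16: ddAAA
ddddd
ddddd
ddddd
dAdAd
t=17: ddAAA
dddAd
ddddd
ddddd
dddAA
t=18: ddAdd
ddAAA
ddddd
ddddd
ddAdA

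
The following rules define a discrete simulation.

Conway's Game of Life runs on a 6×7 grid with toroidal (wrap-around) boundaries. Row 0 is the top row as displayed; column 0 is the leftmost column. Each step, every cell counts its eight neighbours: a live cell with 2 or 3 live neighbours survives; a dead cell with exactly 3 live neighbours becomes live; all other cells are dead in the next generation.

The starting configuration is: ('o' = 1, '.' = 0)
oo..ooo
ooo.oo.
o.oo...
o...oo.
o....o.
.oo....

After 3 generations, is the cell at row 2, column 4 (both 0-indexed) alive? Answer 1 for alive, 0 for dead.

0) oo..ooo
ooo.oo.
o.oo...
o...oo.
o....o.
.oo....
1) ....o..
.......
o.o....
o..ooo.
o...oo.
..o.o..
2) ...o...
.......
.o.oo.o
o..o.o.
.o.....
....o..
3) .......
..ooo..
o.ooooo
oo.o.oo
....o..
.......

1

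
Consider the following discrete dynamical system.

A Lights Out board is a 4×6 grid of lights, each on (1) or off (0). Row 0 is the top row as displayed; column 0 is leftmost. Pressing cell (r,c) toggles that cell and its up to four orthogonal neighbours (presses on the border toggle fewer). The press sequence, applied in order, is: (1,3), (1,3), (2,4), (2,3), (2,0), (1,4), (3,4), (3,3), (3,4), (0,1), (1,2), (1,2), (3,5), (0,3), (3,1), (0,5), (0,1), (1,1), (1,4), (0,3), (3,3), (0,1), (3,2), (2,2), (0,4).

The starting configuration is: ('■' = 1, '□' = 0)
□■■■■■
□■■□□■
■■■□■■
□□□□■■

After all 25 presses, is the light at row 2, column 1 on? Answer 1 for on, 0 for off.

1

t=0: □■■■■■
□■■□□■
■■■□■■
□□□□■■
t=1: □■■□■■
□■□■■■
■■■■■■
□□□□■■
t=2: □■■■■■
□■■□□■
■■■□■■
□□□□■■
t=3: □■■■■■
□■■□■■
■■■■□□
□□□□□■
t=4: □■■■■■
□■■■■■
■■□□■□
□□□■□■
t=5: □■■■■■
■■■■■■
□□□□■□
■□□■□■
t=6: □■■■□■
■■■□□□
□□□□□□
■□□■□■
t=7: □■■■□■
■■■□□□
□□□□■□
■□□□■□
t=8: □■■■□■
■■■□□□
□□□■■□
■□■■□□
t=9: □■■■□■
■■■□□□
□□□■□□
■□■□■■
t=10: ■□□■□■
■□■□□□
□□□■□□
■□■□■■
t=11: ■□■■□■
■■□■□□
□□■■□□
■□■□■■
t=12: ■□□■□■
■□■□□□
□□□■□□
■□■□■■
t=13: ■□□■□■
■□■□□□
□□□■□■
■□■□□□
t=14: ■□■□■■
■□■■□□
□□□■□■
■□■□□□
t=15: ■□■□■■
■□■■□□
□■□■□■
□■□□□□
t=16: ■□■□□□
■□■■□■
□■□■□■
□■□□□□
t=17: □■□□□□
■■■■□■
□■□■□■
□■□□□□
t=18: □□□□□□
□□□■□■
□□□■□■
□■□□□□
t=19: □□□□■□
□□□□■□
□□□■■■
□■□□□□
t=20: □□■■□□
□□□■■□
□□□■■■
□■□□□□
t=21: □□■■□□
□□□■■□
□□□□■■
□■■■■□
t=22: ■■□■□□
□■□■■□
□□□□■■
□■■■■□
t=23: ■■□■□□
□■□■■□
□□■□■■
□□□□■□
t=24: ■■□■□□
□■■■■□
□■□■■■
□□■□■□
t=25: ■■□□■■
□■■■□□
□■□■■■
□□■□■□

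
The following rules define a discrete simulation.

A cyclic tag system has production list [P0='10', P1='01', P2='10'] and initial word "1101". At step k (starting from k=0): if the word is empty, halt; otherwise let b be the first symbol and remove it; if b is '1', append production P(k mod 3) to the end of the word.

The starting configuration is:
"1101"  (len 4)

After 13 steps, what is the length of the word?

gen 0: "1101"  (len 4)
gen 1: "10110"  (len 5)
gen 2: "011001"  (len 6)
gen 3: "11001"  (len 5)
gen 4: "100110"  (len 6)
gen 5: "0011001"  (len 7)
gen 6: "011001"  (len 6)
gen 7: "11001"  (len 5)
gen 8: "100101"  (len 6)
gen 9: "0010110"  (len 7)
gen 10: "010110"  (len 6)
gen 11: "10110"  (len 5)
gen 12: "011010"  (len 6)
gen 13: "11010"  (len 5)

5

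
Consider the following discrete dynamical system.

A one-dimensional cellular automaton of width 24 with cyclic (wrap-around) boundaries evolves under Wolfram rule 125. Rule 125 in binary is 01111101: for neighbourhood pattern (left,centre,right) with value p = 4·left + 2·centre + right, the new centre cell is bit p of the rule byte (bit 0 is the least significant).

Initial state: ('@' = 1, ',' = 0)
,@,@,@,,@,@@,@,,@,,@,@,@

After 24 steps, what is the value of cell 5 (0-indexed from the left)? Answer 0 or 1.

gen 0: ,@,@,@,,@,@@,@,,@,,@,@,@
gen 1: @@@@@@@,@@@@@@@,@@,@@@@@
gen 2: ,,,,,,@@@,,,,,@@@@@@,,,,
gen 3: @@@@@,@,@@@@@,@,,,,@@@@@
gen 4: ,,,,@@@@@,,,@@@@@@,@,,,,
gen 5: @@@,@,,,@@@,@,,,,@@@@@@@
gen 6: ,,@@@@@,@,@@@@@@,@,,,,,,
gen 7: @,@,,,@@@@@,,,,@@@@@@@@@
gen 8: @@@@@,@,,,@@@@,@,,,,,,,,
gen 9: @,,,@@@@@,@,,@@@@@@@@@@,
gen 10: @@@,@,,,@@@@,@,,,,,,,,@@
gen 11: ,,@@@@@,@,,@@@@@@@@@@,@,
gen 12: @,@,,,@@@@,@,,,,,,,,@@@@
gen 13: @@@@@,@,,@@@@@@@@@@,@,,,
gen 14: @,,,@@@@,@,,,,,,,,@@@@@,
gen 15: @@@,@,,@@@@@@@@@@,@,,,@@
gen 16: ,,@@@@,@,,,,,,,,@@@@@,@,
gen 17: @,@,,@@@@@@@@@@,@,,,@@@@
gen 18: @@@@,@,,,,,,,,@@@@@,@,,,
gen 19: @,,@@@@@@@@@@,@,,,@@@@@,
gen 20: @@,@,,,,,,,,@@@@@,@,,,@@
gen 21: ,@@@@@@@@@@,@,,,@@@@@,@,
gen 22: ,@,,,,,,,,@@@@@,@,,,@@@@
gen 23: @@@@@@@@@,@,,,@@@@@,@,,@
gen 24: ,,,,,,,,@@@@@,@,,,@@@@,@

0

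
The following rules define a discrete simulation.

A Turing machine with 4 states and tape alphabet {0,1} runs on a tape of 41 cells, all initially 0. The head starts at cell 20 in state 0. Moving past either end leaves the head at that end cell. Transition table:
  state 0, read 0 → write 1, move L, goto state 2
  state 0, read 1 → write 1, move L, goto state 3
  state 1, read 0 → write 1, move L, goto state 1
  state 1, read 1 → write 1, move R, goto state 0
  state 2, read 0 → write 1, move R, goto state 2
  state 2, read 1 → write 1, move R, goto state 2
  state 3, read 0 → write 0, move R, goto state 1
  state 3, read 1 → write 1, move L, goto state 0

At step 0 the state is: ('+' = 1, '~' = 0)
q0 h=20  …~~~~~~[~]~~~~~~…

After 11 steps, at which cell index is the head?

29

0) q0 h=20  …~~~~~~[~]~~~~~~…
1) q2 h=19  …~~~~~~[~]+~~~~~…
2) q2 h=20  …~~~~~+[+]~~~~~~…
3) q2 h=21  …~~~~++[~]~~~~~~…
4) q2 h=22  …~~~+++[~]~~~~~~…
5) q2 h=23  …~~++++[~]~~~~~~…
6) q2 h=24  …~+++++[~]~~~~~~…
7) q2 h=25  …++++++[~]~~~~~~…
8) q2 h=26  …++++++[~]~~~~~~…
9) q2 h=27  …++++++[~]~~~~~~…
10) q2 h=28  …++++++[~]~~~~~~…
11) q2 h=29  …++++++[~]~~~~~~…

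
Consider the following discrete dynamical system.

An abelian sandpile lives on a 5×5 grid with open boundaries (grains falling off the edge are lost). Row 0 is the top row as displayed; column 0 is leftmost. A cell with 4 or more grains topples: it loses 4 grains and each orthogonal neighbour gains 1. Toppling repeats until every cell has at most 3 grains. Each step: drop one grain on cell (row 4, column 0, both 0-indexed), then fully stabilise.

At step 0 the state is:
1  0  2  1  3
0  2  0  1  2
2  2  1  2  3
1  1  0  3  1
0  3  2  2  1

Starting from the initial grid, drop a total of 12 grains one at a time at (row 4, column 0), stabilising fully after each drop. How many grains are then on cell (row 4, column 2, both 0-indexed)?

k=0  1  0  2  1  3
0  2  0  1  2
2  2  1  2  3
1  1  0  3  1
0  3  2  2  1
k=1  1  0  2  1  3
0  2  0  1  2
2  2  1  2  3
1  1  0  3  1
1  3  2  2  1
k=2  1  0  2  1  3
0  2  0  1  2
2  2  1  2  3
1  1  0  3  1
2  3  2  2  1
k=3  1  0  2  1  3
0  2  0  1  2
2  2  1  2  3
1  1  0  3  1
3  3  2  2  1
k=4  1  0  2  1  3
0  2  0  1  2
2  2  1  2  3
2  2  0  3  1
1  0  3  2  1
k=5  1  0  2  1  3
0  2  0  1  2
2  2  1  2  3
2  2  0  3  1
2  0  3  2  1
k=6  1  0  2  1  3
0  2  0  1  2
2  2  1  2  3
2  2  0  3  1
3  0  3  2  1
k=7  1  0  2  1  3
0  2  0  1  2
2  2  1  2  3
3  2  0  3  1
0  1  3  2  1
k=8  1  0  2  1  3
0  2  0  1  2
2  2  1  2  3
3  2  0  3  1
1  1  3  2  1
k=9  1  0  2  1  3
0  2  0  1  2
2  2  1  2  3
3  2  0  3  1
2  1  3  2  1
k=10  1  0  2  1  3
0  2  0  1  2
2  2  1  2  3
3  2  0  3  1
3  1  3  2  1
k=11  1  0  2  1  3
0  2  0  1  2
3  2  1  2  3
0  3  0  3  1
1  2  3  2  1
k=12  1  0  2  1  3
0  2  0  1  2
3  2  1  2  3
0  3  0  3  1
2  2  3  2  1

3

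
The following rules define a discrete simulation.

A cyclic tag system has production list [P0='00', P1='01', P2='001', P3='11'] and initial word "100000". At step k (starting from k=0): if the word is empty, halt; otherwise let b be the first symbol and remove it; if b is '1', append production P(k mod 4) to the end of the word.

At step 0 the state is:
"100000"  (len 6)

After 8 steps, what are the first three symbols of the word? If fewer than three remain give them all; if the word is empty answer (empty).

step 0: "100000"  (len 6)
step 1: "0000000"  (len 7)
step 2: "000000"  (len 6)
step 3: "00000"  (len 5)
step 4: "0000"  (len 4)
step 5: "000"  (len 3)
step 6: "00"  (len 2)
step 7: "0"  (len 1)
step 8: (halted — word empty)

(empty)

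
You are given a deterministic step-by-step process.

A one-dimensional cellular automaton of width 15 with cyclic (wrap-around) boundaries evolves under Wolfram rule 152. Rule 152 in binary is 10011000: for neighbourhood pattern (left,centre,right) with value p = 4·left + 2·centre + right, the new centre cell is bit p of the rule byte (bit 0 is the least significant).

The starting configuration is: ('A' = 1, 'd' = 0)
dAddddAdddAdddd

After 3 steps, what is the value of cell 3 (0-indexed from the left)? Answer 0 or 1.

0

step 0: dAddddAdddAdddd
step 1: ddAddddAdddAddd
step 2: dddAddddAdddAdd
step 3: ddddAddddAdddAd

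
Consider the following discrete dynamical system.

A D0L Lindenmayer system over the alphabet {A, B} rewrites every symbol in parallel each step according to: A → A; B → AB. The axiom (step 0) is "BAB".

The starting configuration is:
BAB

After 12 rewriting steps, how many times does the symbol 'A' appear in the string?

step 0: BAB
step 1: ABAAB
step 2: AABAAAB
step 3: AAABAAAAB
step 4: AAAABAAAAAB
step 5: AAAAABAAAAAAB
step 6: AAAAAABAAAAAAAB
step 7: AAAAAAABAAAAAAAAB
step 8: AAAAAAAABAAAAAAAAAB
step 9: AAAAAAAAABAAAAAAAAAAB
step 10: AAAAAAAAAABAAAAAAAAAAAB
step 11: AAAAAAAAAAABAAAAAAAAAAAAB
step 12: AAAAAAAAAAAABAAAAAAAAAAAAAB

25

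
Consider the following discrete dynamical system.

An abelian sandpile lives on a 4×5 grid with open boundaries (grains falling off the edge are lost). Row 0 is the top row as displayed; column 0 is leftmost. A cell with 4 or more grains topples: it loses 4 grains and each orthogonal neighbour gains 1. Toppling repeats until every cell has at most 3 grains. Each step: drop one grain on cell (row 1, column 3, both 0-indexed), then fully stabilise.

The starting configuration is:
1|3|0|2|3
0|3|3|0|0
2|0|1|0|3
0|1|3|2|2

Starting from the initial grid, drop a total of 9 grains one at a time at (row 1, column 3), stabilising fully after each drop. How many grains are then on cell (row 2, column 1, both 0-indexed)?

step 0: 1|3|0|2|3
0|3|3|0|0
2|0|1|0|3
0|1|3|2|2
step 1: 1|3|0|2|3
0|3|3|1|0
2|0|1|0|3
0|1|3|2|2
step 2: 1|3|0|2|3
0|3|3|2|0
2|0|1|0|3
0|1|3|2|2
step 3: 1|3|0|2|3
0|3|3|3|0
2|0|1|0|3
0|1|3|2|2
step 4: 2|0|2|3|3
1|1|1|1|1
2|1|2|1|3
0|1|3|2|2
step 5: 2|0|2|3|3
1|1|1|2|1
2|1|2|1|3
0|1|3|2|2
step 6: 2|0|2|3|3
1|1|1|3|1
2|1|2|1|3
0|1|3|2|2
step 7: 2|0|3|1|0
1|1|2|1|3
2|1|2|2|3
0|1|3|2|2
step 8: 2|0|3|1|0
1|1|2|2|3
2|1|2|2|3
0|1|3|2|2
step 9: 2|0|3|1|0
1|1|2|3|3
2|1|2|2|3
0|1|3|2|2

1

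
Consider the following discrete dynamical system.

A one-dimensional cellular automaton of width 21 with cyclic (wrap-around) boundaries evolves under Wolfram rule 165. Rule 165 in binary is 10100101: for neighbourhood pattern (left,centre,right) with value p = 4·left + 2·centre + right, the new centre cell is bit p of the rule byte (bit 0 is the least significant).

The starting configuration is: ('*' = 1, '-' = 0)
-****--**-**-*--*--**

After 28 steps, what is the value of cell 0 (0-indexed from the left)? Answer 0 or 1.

[0] -****--**-**-*--*--**
[1] *-**-----*--**--*----
[2] **---***-*------*-**-
[3] ---*--*-**-****-**--*
[4] -*-*--**--*-**-*----*
[5] ****------**--**-**-*
[6] ***--****-------*--*-
[7] -*----**--*****-*--**
[8] **-**------***-**----
[9] --*---****--*-*---**-
[10] *-*-*--**---***-*----
[11] *****-----*--*-**-**-
[12] -***--***-*--**--*--*
[13] *-*----*-**------*--*
[14] -**-**-**---****-*---
[15] ---*--*---*--**-**-**
[16] -*-*--*-*-*----*--*--
[17] -***--*****-**-*--*-*
[18] *-*----***-*--**--***
[19] -**-**--*-**-------**
[20] *--*----**---*****---
[21] *--*-**----*--***--*-
[22] *--**---**-*---*---**
[23] ------*---**-*-*-*--*
[24] -****-*-*---******--*
[25] *-**-****-*--****---*
[26] -*--*-**-**---**--*--
[27] -*--**--*---*-----*-*
[28] **------*-*-*-***-***

1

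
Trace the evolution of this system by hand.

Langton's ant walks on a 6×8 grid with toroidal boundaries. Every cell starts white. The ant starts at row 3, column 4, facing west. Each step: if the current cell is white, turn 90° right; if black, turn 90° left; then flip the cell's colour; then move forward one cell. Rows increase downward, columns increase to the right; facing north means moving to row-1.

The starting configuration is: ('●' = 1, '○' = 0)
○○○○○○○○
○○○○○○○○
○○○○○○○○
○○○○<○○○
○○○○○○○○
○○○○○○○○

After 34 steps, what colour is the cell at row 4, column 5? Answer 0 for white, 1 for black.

[0] ○○○○○○○○
○○○○○○○○
○○○○○○○○
○○○○<○○○
○○○○○○○○
○○○○○○○○
[1] ○○○○○○○○
○○○○○○○○
○○○○^○○○
○○○○●○○○
○○○○○○○○
○○○○○○○○
[2] ○○○○○○○○
○○○○○○○○
○○○○●>○○
○○○○●○○○
○○○○○○○○
○○○○○○○○
[3] ○○○○○○○○
○○○○○○○○
○○○○●●○○
○○○○●v○○
○○○○○○○○
○○○○○○○○
[4] ○○○○○○○○
○○○○○○○○
○○○○●●○○
○○○○<●○○
○○○○○○○○
○○○○○○○○
[5] ○○○○○○○○
○○○○○○○○
○○○○●●○○
○○○○○●○○
○○○○v○○○
○○○○○○○○
[6] ○○○○○○○○
○○○○○○○○
○○○○●●○○
○○○○○●○○
○○○<●○○○
○○○○○○○○
[7] ○○○○○○○○
○○○○○○○○
○○○○●●○○
○○○^○●○○
○○○●●○○○
○○○○○○○○
[8] ○○○○○○○○
○○○○○○○○
○○○○●●○○
○○○●>●○○
○○○●●○○○
○○○○○○○○
[9] ○○○○○○○○
○○○○○○○○
○○○○●●○○
○○○●●●○○
○○○●v○○○
○○○○○○○○
[10] ○○○○○○○○
○○○○○○○○
○○○○●●○○
○○○●●●○○
○○○●○>○○
○○○○○○○○
[11] ○○○○○○○○
○○○○○○○○
○○○○●●○○
○○○●●●○○
○○○●○●○○
○○○○○v○○
[12] ○○○○○○○○
○○○○○○○○
○○○○●●○○
○○○●●●○○
○○○●○●○○
○○○○<●○○
[13] ○○○○○○○○
○○○○○○○○
○○○○●●○○
○○○●●●○○
○○○●^●○○
○○○○●●○○
[14] ○○○○○○○○
○○○○○○○○
○○○○●●○○
○○○●●●○○
○○○●●>○○
○○○○●●○○
[15] ○○○○○○○○
○○○○○○○○
○○○○●●○○
○○○●●^○○
○○○●●○○○
○○○○●●○○
[16] ○○○○○○○○
○○○○○○○○
○○○○●●○○
○○○●<○○○
○○○●●○○○
○○○○●●○○
[17] ○○○○○○○○
○○○○○○○○
○○○○●●○○
○○○●○○○○
○○○●v○○○
○○○○●●○○
[18] ○○○○○○○○
○○○○○○○○
○○○○●●○○
○○○●○○○○
○○○●○>○○
○○○○●●○○
[19] ○○○○○○○○
○○○○○○○○
○○○○●●○○
○○○●○○○○
○○○●○●○○
○○○○●v○○
[20] ○○○○○○○○
○○○○○○○○
○○○○●●○○
○○○●○○○○
○○○●○●○○
○○○○●○>○
[21] ○○○○○○v○
○○○○○○○○
○○○○●●○○
○○○●○○○○
○○○●○●○○
○○○○●○●○
[22] ○○○○○<●○
○○○○○○○○
○○○○●●○○
○○○●○○○○
○○○●○●○○
○○○○●○●○
[23] ○○○○○●●○
○○○○○○○○
○○○○●●○○
○○○●○○○○
○○○●○●○○
○○○○●^●○
[24] ○○○○○●●○
○○○○○○○○
○○○○●●○○
○○○●○○○○
○○○●○●○○
○○○○●●>○
[25] ○○○○○●●○
○○○○○○○○
○○○○●●○○
○○○●○○○○
○○○●○●^○
○○○○●●○○
[26] ○○○○○●●○
○○○○○○○○
○○○○●●○○
○○○●○○○○
○○○●○●●>
○○○○●●○○
[27] ○○○○○●●○
○○○○○○○○
○○○○●●○○
○○○●○○○○
○○○●○●●●
○○○○●●○v
[28] ○○○○○●●○
○○○○○○○○
○○○○●●○○
○○○●○○○○
○○○●○●●●
○○○○●●<●
[29] ○○○○○●●○
○○○○○○○○
○○○○●●○○
○○○●○○○○
○○○●○●^●
○○○○●●●●
[30] ○○○○○●●○
○○○○○○○○
○○○○●●○○
○○○●○○○○
○○○●○<○●
○○○○●●●●
[31] ○○○○○●●○
○○○○○○○○
○○○○●●○○
○○○●○○○○
○○○●○○○●
○○○○●v●●
[32] ○○○○○●●○
○○○○○○○○
○○○○●●○○
○○○●○○○○
○○○●○○○●
○○○○●○>●
[33] ○○○○○●●○
○○○○○○○○
○○○○●●○○
○○○●○○○○
○○○●○○^●
○○○○●○○●
[34] ○○○○○●●○
○○○○○○○○
○○○○●●○○
○○○●○○○○
○○○●○○●>
○○○○●○○●

0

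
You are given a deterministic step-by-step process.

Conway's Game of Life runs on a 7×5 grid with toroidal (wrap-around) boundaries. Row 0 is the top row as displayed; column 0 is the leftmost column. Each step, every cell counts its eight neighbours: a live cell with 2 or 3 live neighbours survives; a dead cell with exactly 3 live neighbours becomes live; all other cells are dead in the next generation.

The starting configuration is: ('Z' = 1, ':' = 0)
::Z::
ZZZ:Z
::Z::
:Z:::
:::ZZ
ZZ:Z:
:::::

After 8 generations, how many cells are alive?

[0] ::Z::
ZZZ:Z
::Z::
:Z:::
:::ZZ
ZZ:Z:
:::::
[1] Z:ZZ:
Z:Z::
::ZZ:
::ZZ:
:Z:ZZ
Z:ZZ:
:ZZ::
[2] Z::ZZ
:::::
::::Z
:Z:::
ZZ:::
Z::::
Z::::
[3] Z:::Z
Z::Z:
:::::
:Z:::
ZZ:::
Z:::Z
ZZ:::
[4] :::::
Z::::
:::::
ZZ:::
:Z::Z
::::Z
:Z:::
[5] :::::
:::::
ZZ:::
ZZ:::
:Z::Z
:::::
:::::
[6] :::::
:::::
ZZ:::
::Z:Z
:Z:::
:::::
:::::
[7] :::::
:::::
ZZ:::
::Z::
:::::
:::::
:::::
[8] :::::
:::::
:Z:::
:Z:::
:::::
:::::
:::::

2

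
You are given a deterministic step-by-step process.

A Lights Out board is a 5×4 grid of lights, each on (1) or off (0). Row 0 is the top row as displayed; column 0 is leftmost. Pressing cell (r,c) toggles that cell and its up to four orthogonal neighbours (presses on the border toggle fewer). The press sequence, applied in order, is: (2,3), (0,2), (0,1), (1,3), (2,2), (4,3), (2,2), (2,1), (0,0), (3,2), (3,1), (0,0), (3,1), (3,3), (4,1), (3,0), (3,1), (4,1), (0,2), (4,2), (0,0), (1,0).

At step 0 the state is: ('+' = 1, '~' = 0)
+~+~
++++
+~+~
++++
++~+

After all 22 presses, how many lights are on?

[0] +~+~
++++
+~+~
++++
++~+
[1] +~+~
+++~
+~~+
+++~
++~+
[2] ++~+
++~~
+~~+
+++~
++~+
[3] ~~++
+~~~
+~~+
+++~
++~+
[4] ~~+~
+~++
+~~~
+++~
++~+
[5] ~~+~
+~~+
++++
++~~
++~+
[6] ~~+~
+~~+
++++
++~+
+++~
[7] ~~+~
+~++
+~~~
++++
+++~
[8] ~~+~
++++
~++~
+~++
+++~
[9] +++~
~+++
~++~
+~++
+++~
[10] +++~
~+++
~+~~
++~~
++~~
[11] +++~
~+++
~~~~
~~+~
+~~~
[12] ~~+~
++++
~~~~
~~+~
+~~~
[13] ~~+~
++++
~+~~
++~~
++~~
[14] ~~+~
++++
~+~+
++++
++~+
[15] ~~+~
++++
~+~+
+~++
~~++
[16] ~~+~
++++
++~+
~+++
+~++
[17] ~~+~
++++
+~~+
+~~+
++++
[18] ~~+~
++++
+~~+
++~+
~~~+
[19] ~+~+
++~+
+~~+
++~+
~~~+
[20] ~+~+
++~+
+~~+
++++
~++~
[21] +~~+
~+~+
+~~+
++++
~++~
[22] ~~~+
+~~+
~~~+
++++
~++~

10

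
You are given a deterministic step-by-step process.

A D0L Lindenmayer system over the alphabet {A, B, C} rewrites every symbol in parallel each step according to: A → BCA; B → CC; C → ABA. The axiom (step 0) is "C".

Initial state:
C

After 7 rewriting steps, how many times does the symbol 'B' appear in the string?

328

step 0: C
step 1: ABA
step 2: BCACCBCA
step 3: CCABABCAABAABACCABABCA
step 4: ABAABABCACCBCACCABABCABCACCBCABCACCBCAABAABABCACCBCACCABABCA
step 5: BCACCBCABCACCBCACCABABCAABAABACCABABCAABAABABCACCBCACCABAB…ACCBCABCACCBCACCABABCAABAABACCABABCAABAABABCACCBCACCABABCA  (len 164)
step 6: CCABABCAABAABACCABABCACCABABCAABAABACCABABCAABAABABCACCBCA…ACCBCABCACCBCACCABABCAABAABACCABABCAABAABABCACCBCACCABABCA  (len 448)
step 7: ABAABABCACCBCACCABABCABCACCBCABCACCBCAABAABABCACCBCACCABAB…ACCBCABCACCBCACCABABCAABAABACCABABCAABAABABCACCBCACCABABCA  (len 1224)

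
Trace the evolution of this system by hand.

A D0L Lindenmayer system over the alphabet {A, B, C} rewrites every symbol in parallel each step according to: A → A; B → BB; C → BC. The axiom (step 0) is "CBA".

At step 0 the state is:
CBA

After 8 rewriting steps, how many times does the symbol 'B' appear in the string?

511

gen 0: CBA
gen 1: BCBBA
gen 2: BBBCBBBBA
gen 3: BBBBBBBCBBBBBBBBA
gen 4: BBBBBBBBBBBBBBBCBBBBBBBBBBBBBBBBA
gen 5: BBBBBBBBBBBBBBBBBBBBBBBBBBBBBBBCBBBBBBBBBBBBBBBBBBBBBBBBBBBBBBBBA
gen 6: BBBBBBBBBBBBBBBBBBBBBBBBBBBBBBBBBBBBBBBBBBBBBBBBBBBBBBBBBB…BBBBBBBBBBBBBBBBBBBBBBBBBBBBBBBBBBBBBBBBBBBBBBBBBBBBBBBBBA  (len 129)
gen 7: BBBBBBBBBBBBBBBBBBBBBBBBBBBBBBBBBBBBBBBBBBBBBBBBBBBBBBBBBB…BBBBBBBBBBBBBBBBBBBBBBBBBBBBBBBBBBBBBBBBBBBBBBBBBBBBBBBBBA  (len 257)
gen 8: BBBBBBBBBBBBBBBBBBBBBBBBBBBBBBBBBBBBBBBBBBBBBBBBBBBBBBBBBB…BBBBBBBBBBBBBBBBBBBBBBBBBBBBBBBBBBBBBBBBBBBBBBBBBBBBBBBBBA  (len 513)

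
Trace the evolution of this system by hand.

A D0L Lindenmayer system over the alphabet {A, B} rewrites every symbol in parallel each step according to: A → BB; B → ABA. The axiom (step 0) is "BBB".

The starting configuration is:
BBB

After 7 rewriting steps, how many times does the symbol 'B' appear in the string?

[0] BBB
[1] ABAABAABA
[2] BBABABBBBABABBBBABABB
[3] ABAABABBABABBABAABAABAABABBABABBABAABAABAABABBABABBABAABA
[4] BBABABBBBABABBABAABABBABABBABAABABBABABBBBABABBBBABABBBBAB…BABBBBABABBBBABABBBBABABBABAABABBABABBABAABABBABABBBBABABB  (len 141)
[5] ABAABABBABABBABAABAABAABABBABABBABAABABBABABBBBABABBABAABA…ABAABABBABABBBBABABBABAABABBABABBABAABAABAABABBABABBABAABA  (len 369)
[6] BBABABBBBABABBABAABABBABABBABAABABBABABBBBABABBBBABABBBBAB…BABBBBABABBBBABABBBBABABBABAABABBABABBABAABABBABABBBBABABB  (len 933)
[7] ABAABABBABABBABAABAABAABABBABABBABAABABBABABBBBABABBABAABA…ABAABABBABABBBBABABBABAABABBABABBABAABAABAABABBABABBABAABA  (len 2409)

1323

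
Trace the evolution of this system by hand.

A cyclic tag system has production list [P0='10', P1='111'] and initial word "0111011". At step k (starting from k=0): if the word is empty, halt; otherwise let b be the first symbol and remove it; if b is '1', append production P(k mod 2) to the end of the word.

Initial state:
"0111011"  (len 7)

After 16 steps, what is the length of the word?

0) "0111011"  (len 7)
1) "111011"  (len 6)
2) "11011111"  (len 8)
3) "101111110"  (len 9)
4) "01111110111"  (len 11)
5) "1111110111"  (len 10)
6) "111110111111"  (len 12)
7) "1111011111110"  (len 13)
8) "111011111110111"  (len 15)
9) "1101111111011110"  (len 16)
10) "101111111011110111"  (len 18)
11) "0111111101111011110"  (len 19)
12) "111111101111011110"  (len 18)
13) "1111110111101111010"  (len 19)
14) "111110111101111010111"  (len 21)
15) "1111011110111101011110"  (len 22)
16) "111011110111101011110111"  (len 24)

24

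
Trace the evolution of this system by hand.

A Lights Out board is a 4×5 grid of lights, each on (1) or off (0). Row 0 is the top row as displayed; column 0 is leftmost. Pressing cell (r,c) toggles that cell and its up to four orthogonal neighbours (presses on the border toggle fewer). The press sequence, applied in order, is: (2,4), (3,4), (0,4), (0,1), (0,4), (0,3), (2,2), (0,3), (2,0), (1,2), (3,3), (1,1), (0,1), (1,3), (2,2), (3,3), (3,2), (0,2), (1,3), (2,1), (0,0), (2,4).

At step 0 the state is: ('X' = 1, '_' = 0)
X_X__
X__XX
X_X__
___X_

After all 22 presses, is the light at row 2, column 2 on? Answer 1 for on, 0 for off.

gen 0: X_X__
X__XX
X_X__
___X_
gen 1: X_X__
X__X_
X_XXX
___XX
gen 2: X_X__
X__X_
X_XX_
_____
gen 3: X_XXX
X__XX
X_XX_
_____
gen 4: _X_XX
XX_XX
X_XX_
_____
gen 5: _X___
XX_X_
X_XX_
_____
gen 6: _XXXX
XX___
X_XX_
_____
gen 7: _XXXX
XXX__
XX___
__X__
gen 8: _X___
XXXX_
XX___
__X__
gen 9: _X___
_XXX_
_____
X_X__
gen 10: _XX__
_____
__X__
X_X__
gen 11: _XX__
_____
__XX_
X__XX
gen 12: __X__
XXX__
_XXX_
X__XX
gen 13: XX___
X_X__
_XXX_
X__XX
gen 14: XX_X_
X__XX
_XX__
X__XX
gen 15: XX_X_
X_XXX
___X_
X_XXX
gen 16: XX_X_
X_XXX
_____
X____
gen 17: XX_X_
X_XXX
__X__
XXXX_
gen 18: X_X__
X__XX
__X__
XXXX_
gen 19: X_XX_
X_X__
__XX_
XXXX_
gen 20: X_XX_
XXX__
XX_X_
X_XX_
gen 21: _XXX_
_XX__
XX_X_
X_XX_
gen 22: _XXX_
_XX_X
XX__X
X_XXX

0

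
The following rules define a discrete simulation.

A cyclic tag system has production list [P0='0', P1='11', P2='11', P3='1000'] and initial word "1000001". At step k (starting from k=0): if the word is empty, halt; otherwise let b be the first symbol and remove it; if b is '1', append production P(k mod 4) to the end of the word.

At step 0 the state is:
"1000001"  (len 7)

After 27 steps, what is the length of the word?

gen 0: "1000001"  (len 7)
gen 1: "0000010"  (len 7)
gen 2: "000010"  (len 6)
gen 3: "00010"  (len 5)
gen 4: "0010"  (len 4)
gen 5: "010"  (len 3)
gen 6: "10"  (len 2)
gen 7: "011"  (len 3)
gen 8: "11"  (len 2)
gen 9: "10"  (len 2)
gen 10: "011"  (len 3)
gen 11: "11"  (len 2)
gen 12: "11000"  (len 5)
gen 13: "10000"  (len 5)
gen 14: "000011"  (len 6)
gen 15: "00011"  (len 5)
gen 16: "0011"  (len 4)
gen 17: "011"  (len 3)
gen 18: "11"  (len 2)
gen 19: "111"  (len 3)
gen 20: "111000"  (len 6)
gen 21: "110000"  (len 6)
gen 22: "1000011"  (len 7)
gen 23: "00001111"  (len 8)
gen 24: "0001111"  (len 7)
gen 25: "001111"  (len 6)
gen 26: "01111"  (len 5)
gen 27: "1111"  (len 4)

4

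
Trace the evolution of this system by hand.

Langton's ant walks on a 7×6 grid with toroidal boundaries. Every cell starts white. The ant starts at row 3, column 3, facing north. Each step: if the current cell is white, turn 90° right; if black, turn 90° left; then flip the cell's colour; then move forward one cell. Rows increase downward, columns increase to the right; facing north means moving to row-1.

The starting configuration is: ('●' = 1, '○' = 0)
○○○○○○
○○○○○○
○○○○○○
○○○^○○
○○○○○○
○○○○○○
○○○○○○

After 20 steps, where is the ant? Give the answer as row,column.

5,1

0) ○○○○○○
○○○○○○
○○○○○○
○○○^○○
○○○○○○
○○○○○○
○○○○○○
1) ○○○○○○
○○○○○○
○○○○○○
○○○●>○
○○○○○○
○○○○○○
○○○○○○
2) ○○○○○○
○○○○○○
○○○○○○
○○○●●○
○○○○v○
○○○○○○
○○○○○○
3) ○○○○○○
○○○○○○
○○○○○○
○○○●●○
○○○<●○
○○○○○○
○○○○○○
4) ○○○○○○
○○○○○○
○○○○○○
○○○^●○
○○○●●○
○○○○○○
○○○○○○
5) ○○○○○○
○○○○○○
○○○○○○
○○<○●○
○○○●●○
○○○○○○
○○○○○○
6) ○○○○○○
○○○○○○
○○^○○○
○○●○●○
○○○●●○
○○○○○○
○○○○○○
7) ○○○○○○
○○○○○○
○○●>○○
○○●○●○
○○○●●○
○○○○○○
○○○○○○
8) ○○○○○○
○○○○○○
○○●●○○
○○●v●○
○○○●●○
○○○○○○
○○○○○○
9) ○○○○○○
○○○○○○
○○●●○○
○○<●●○
○○○●●○
○○○○○○
○○○○○○
10) ○○○○○○
○○○○○○
○○●●○○
○○○●●○
○○v●●○
○○○○○○
○○○○○○
11) ○○○○○○
○○○○○○
○○●●○○
○○○●●○
○<●●●○
○○○○○○
○○○○○○
12) ○○○○○○
○○○○○○
○○●●○○
○^○●●○
○●●●●○
○○○○○○
○○○○○○
13) ○○○○○○
○○○○○○
○○●●○○
○●>●●○
○●●●●○
○○○○○○
○○○○○○
14) ○○○○○○
○○○○○○
○○●●○○
○●●●●○
○●v●●○
○○○○○○
○○○○○○
15) ○○○○○○
○○○○○○
○○●●○○
○●●●●○
○●○>●○
○○○○○○
○○○○○○
16) ○○○○○○
○○○○○○
○○●●○○
○●●^●○
○●○○●○
○○○○○○
○○○○○○
17) ○○○○○○
○○○○○○
○○●●○○
○●<○●○
○●○○●○
○○○○○○
○○○○○○
18) ○○○○○○
○○○○○○
○○●●○○
○●○○●○
○●v○●○
○○○○○○
○○○○○○
19) ○○○○○○
○○○○○○
○○●●○○
○●○○●○
○<●○●○
○○○○○○
○○○○○○
20) ○○○○○○
○○○○○○
○○●●○○
○●○○●○
○○●○●○
○v○○○○
○○○○○○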